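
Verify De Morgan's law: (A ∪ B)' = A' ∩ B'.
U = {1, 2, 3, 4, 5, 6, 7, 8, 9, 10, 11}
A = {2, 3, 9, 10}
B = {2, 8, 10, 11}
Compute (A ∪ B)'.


U = {1, 2, 3, 4, 5, 6, 7, 8, 9, 10, 11}
A = {2, 3, 9, 10}, B = {2, 8, 10, 11}
A ∪ B = {2, 3, 8, 9, 10, 11}
(A ∪ B)' = U \ (A ∪ B) = {1, 4, 5, 6, 7}
Verification via A' ∩ B': A' = {1, 4, 5, 6, 7, 8, 11}, B' = {1, 3, 4, 5, 6, 7, 9}
A' ∩ B' = {1, 4, 5, 6, 7} ✓

{1, 4, 5, 6, 7}


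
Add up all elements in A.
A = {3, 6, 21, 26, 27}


Set A = {3, 6, 21, 26, 27}
Sum = 3 + 6 + 21 + 26 + 27 = 83

83


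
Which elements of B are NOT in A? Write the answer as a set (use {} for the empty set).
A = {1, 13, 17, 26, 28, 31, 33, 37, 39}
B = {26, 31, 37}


Set A = {1, 13, 17, 26, 28, 31, 33, 37, 39}
Set B = {26, 31, 37}
Check each element of B against A:
26 ∈ A, 31 ∈ A, 37 ∈ A
Elements of B not in A: {}

{}


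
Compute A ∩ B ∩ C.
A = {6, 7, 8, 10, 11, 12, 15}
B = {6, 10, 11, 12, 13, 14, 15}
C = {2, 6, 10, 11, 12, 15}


Set A = {6, 7, 8, 10, 11, 12, 15}
Set B = {6, 10, 11, 12, 13, 14, 15}
Set C = {2, 6, 10, 11, 12, 15}
First, A ∩ B = {6, 10, 11, 12, 15}
Then, (A ∩ B) ∩ C = {6, 10, 11, 12, 15}

{6, 10, 11, 12, 15}


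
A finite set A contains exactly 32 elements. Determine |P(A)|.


The set has 32 elements.
The power set contains all possible subsets.
|P(A)| = 2^|A| = 2^32 = 4294967296

4294967296


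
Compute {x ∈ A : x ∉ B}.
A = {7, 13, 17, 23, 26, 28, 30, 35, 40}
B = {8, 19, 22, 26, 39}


Set A = {7, 13, 17, 23, 26, 28, 30, 35, 40}
Set B = {8, 19, 22, 26, 39}
Check each element of A against B:
7 ∉ B (include), 13 ∉ B (include), 17 ∉ B (include), 23 ∉ B (include), 26 ∈ B, 28 ∉ B (include), 30 ∉ B (include), 35 ∉ B (include), 40 ∉ B (include)
Elements of A not in B: {7, 13, 17, 23, 28, 30, 35, 40}

{7, 13, 17, 23, 28, 30, 35, 40}


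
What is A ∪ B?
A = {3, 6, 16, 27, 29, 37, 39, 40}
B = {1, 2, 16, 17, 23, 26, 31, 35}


Set A = {3, 6, 16, 27, 29, 37, 39, 40}
Set B = {1, 2, 16, 17, 23, 26, 31, 35}
A ∪ B includes all elements in either set.
Elements from A: {3, 6, 16, 27, 29, 37, 39, 40}
Elements from B not already included: {1, 2, 17, 23, 26, 31, 35}
A ∪ B = {1, 2, 3, 6, 16, 17, 23, 26, 27, 29, 31, 35, 37, 39, 40}

{1, 2, 3, 6, 16, 17, 23, 26, 27, 29, 31, 35, 37, 39, 40}


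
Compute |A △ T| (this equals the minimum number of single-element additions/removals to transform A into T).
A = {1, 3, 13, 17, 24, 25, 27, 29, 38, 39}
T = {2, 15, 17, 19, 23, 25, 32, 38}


Set A = {1, 3, 13, 17, 24, 25, 27, 29, 38, 39}
Set T = {2, 15, 17, 19, 23, 25, 32, 38}
Elements to remove from A (in A, not in T): {1, 3, 13, 24, 27, 29, 39} → 7 removals
Elements to add to A (in T, not in A): {2, 15, 19, 23, 32} → 5 additions
Total edits = 7 + 5 = 12

12


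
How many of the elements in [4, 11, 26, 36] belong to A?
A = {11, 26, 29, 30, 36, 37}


Set A = {11, 26, 29, 30, 36, 37}
Candidates: [4, 11, 26, 36]
Check each candidate:
4 ∉ A, 11 ∈ A, 26 ∈ A, 36 ∈ A
Count of candidates in A: 3

3


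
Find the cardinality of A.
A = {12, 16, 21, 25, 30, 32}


Set A = {12, 16, 21, 25, 30, 32}
Listing elements: 12, 16, 21, 25, 30, 32
Counting: 6 elements
|A| = 6

6


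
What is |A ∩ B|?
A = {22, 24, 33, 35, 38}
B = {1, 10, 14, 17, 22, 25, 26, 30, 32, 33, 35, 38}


Set A = {22, 24, 33, 35, 38}
Set B = {1, 10, 14, 17, 22, 25, 26, 30, 32, 33, 35, 38}
A ∩ B = {22, 33, 35, 38}
|A ∩ B| = 4

4


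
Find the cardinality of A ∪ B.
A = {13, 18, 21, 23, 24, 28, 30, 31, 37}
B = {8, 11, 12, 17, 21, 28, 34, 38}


Set A = {13, 18, 21, 23, 24, 28, 30, 31, 37}, |A| = 9
Set B = {8, 11, 12, 17, 21, 28, 34, 38}, |B| = 8
A ∩ B = {21, 28}, |A ∩ B| = 2
|A ∪ B| = |A| + |B| - |A ∩ B| = 9 + 8 - 2 = 15

15


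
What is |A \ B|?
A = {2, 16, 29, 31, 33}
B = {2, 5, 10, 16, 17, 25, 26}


Set A = {2, 16, 29, 31, 33}
Set B = {2, 5, 10, 16, 17, 25, 26}
A \ B = {29, 31, 33}
|A \ B| = 3

3


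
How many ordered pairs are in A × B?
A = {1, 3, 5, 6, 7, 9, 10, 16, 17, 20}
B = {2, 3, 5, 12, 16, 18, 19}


Set A = {1, 3, 5, 6, 7, 9, 10, 16, 17, 20} has 10 elements.
Set B = {2, 3, 5, 12, 16, 18, 19} has 7 elements.
|A × B| = |A| × |B| = 10 × 7 = 70

70


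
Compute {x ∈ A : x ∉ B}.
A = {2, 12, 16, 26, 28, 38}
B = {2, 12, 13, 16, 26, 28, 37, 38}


Set A = {2, 12, 16, 26, 28, 38}
Set B = {2, 12, 13, 16, 26, 28, 37, 38}
Check each element of A against B:
2 ∈ B, 12 ∈ B, 16 ∈ B, 26 ∈ B, 28 ∈ B, 38 ∈ B
Elements of A not in B: {}

{}


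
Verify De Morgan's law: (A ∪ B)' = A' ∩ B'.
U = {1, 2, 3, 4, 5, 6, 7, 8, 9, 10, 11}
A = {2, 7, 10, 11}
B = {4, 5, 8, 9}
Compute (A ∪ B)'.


U = {1, 2, 3, 4, 5, 6, 7, 8, 9, 10, 11}
A = {2, 7, 10, 11}, B = {4, 5, 8, 9}
A ∪ B = {2, 4, 5, 7, 8, 9, 10, 11}
(A ∪ B)' = U \ (A ∪ B) = {1, 3, 6}
Verification via A' ∩ B': A' = {1, 3, 4, 5, 6, 8, 9}, B' = {1, 2, 3, 6, 7, 10, 11}
A' ∩ B' = {1, 3, 6} ✓

{1, 3, 6}


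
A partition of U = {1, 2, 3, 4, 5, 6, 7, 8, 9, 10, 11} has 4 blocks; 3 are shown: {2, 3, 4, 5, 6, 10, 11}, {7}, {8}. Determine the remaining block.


U = {1, 2, 3, 4, 5, 6, 7, 8, 9, 10, 11}
Shown blocks: {2, 3, 4, 5, 6, 10, 11}, {7}, {8}
A partition's blocks are pairwise disjoint and cover U, so the missing block = U \ (union of shown blocks).
Union of shown blocks: {2, 3, 4, 5, 6, 7, 8, 10, 11}
Missing block = U \ (union) = {1, 9}

{1, 9}


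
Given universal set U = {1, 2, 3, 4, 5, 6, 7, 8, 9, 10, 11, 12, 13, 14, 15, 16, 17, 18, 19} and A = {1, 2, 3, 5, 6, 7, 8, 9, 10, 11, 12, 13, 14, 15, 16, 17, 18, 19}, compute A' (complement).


Universal set U = {1, 2, 3, 4, 5, 6, 7, 8, 9, 10, 11, 12, 13, 14, 15, 16, 17, 18, 19}
Set A = {1, 2, 3, 5, 6, 7, 8, 9, 10, 11, 12, 13, 14, 15, 16, 17, 18, 19}
A' = U \ A = elements in U but not in A
Checking each element of U:
1 (in A, exclude), 2 (in A, exclude), 3 (in A, exclude), 4 (not in A, include), 5 (in A, exclude), 6 (in A, exclude), 7 (in A, exclude), 8 (in A, exclude), 9 (in A, exclude), 10 (in A, exclude), 11 (in A, exclude), 12 (in A, exclude), 13 (in A, exclude), 14 (in A, exclude), 15 (in A, exclude), 16 (in A, exclude), 17 (in A, exclude), 18 (in A, exclude), 19 (in A, exclude)
A' = {4}

{4}


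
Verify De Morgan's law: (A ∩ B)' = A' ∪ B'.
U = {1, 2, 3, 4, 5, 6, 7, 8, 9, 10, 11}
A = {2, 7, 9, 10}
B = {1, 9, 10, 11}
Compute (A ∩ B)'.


U = {1, 2, 3, 4, 5, 6, 7, 8, 9, 10, 11}
A = {2, 7, 9, 10}, B = {1, 9, 10, 11}
A ∩ B = {9, 10}
(A ∩ B)' = U \ (A ∩ B) = {1, 2, 3, 4, 5, 6, 7, 8, 11}
Verification via A' ∪ B': A' = {1, 3, 4, 5, 6, 8, 11}, B' = {2, 3, 4, 5, 6, 7, 8}
A' ∪ B' = {1, 2, 3, 4, 5, 6, 7, 8, 11} ✓

{1, 2, 3, 4, 5, 6, 7, 8, 11}


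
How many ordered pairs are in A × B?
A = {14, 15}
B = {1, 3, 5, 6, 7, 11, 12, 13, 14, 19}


Set A = {14, 15} has 2 elements.
Set B = {1, 3, 5, 6, 7, 11, 12, 13, 14, 19} has 10 elements.
|A × B| = |A| × |B| = 2 × 10 = 20

20


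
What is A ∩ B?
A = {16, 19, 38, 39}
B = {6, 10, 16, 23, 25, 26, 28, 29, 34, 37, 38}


Set A = {16, 19, 38, 39}
Set B = {6, 10, 16, 23, 25, 26, 28, 29, 34, 37, 38}
A ∩ B includes only elements in both sets.
Check each element of A against B:
16 ✓, 19 ✗, 38 ✓, 39 ✗
A ∩ B = {16, 38}

{16, 38}


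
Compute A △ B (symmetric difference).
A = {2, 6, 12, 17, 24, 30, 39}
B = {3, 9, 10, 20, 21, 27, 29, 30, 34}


Set A = {2, 6, 12, 17, 24, 30, 39}
Set B = {3, 9, 10, 20, 21, 27, 29, 30, 34}
A △ B = (A \ B) ∪ (B \ A)
Elements in A but not B: {2, 6, 12, 17, 24, 39}
Elements in B but not A: {3, 9, 10, 20, 21, 27, 29, 34}
A △ B = {2, 3, 6, 9, 10, 12, 17, 20, 21, 24, 27, 29, 34, 39}

{2, 3, 6, 9, 10, 12, 17, 20, 21, 24, 27, 29, 34, 39}


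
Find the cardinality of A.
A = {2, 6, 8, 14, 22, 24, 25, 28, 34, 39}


Set A = {2, 6, 8, 14, 22, 24, 25, 28, 34, 39}
Listing elements: 2, 6, 8, 14, 22, 24, 25, 28, 34, 39
Counting: 10 elements
|A| = 10

10


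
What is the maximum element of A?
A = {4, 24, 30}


Set A = {4, 24, 30}
Elements in ascending order: 4, 24, 30
The largest element is 30.

30


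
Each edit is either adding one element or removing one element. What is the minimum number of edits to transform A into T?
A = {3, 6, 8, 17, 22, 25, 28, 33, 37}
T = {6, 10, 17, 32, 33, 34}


Set A = {3, 6, 8, 17, 22, 25, 28, 33, 37}
Set T = {6, 10, 17, 32, 33, 34}
Elements to remove from A (in A, not in T): {3, 8, 22, 25, 28, 37} → 6 removals
Elements to add to A (in T, not in A): {10, 32, 34} → 3 additions
Total edits = 6 + 3 = 9

9


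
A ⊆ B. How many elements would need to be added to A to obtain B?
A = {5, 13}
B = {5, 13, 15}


Set A = {5, 13}, |A| = 2
Set B = {5, 13, 15}, |B| = 3
Since A ⊆ B: B \ A = {15}
|B| - |A| = 3 - 2 = 1

1


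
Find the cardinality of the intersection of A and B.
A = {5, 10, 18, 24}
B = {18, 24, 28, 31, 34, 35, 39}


Set A = {5, 10, 18, 24}
Set B = {18, 24, 28, 31, 34, 35, 39}
A ∩ B = {18, 24}
|A ∩ B| = 2

2


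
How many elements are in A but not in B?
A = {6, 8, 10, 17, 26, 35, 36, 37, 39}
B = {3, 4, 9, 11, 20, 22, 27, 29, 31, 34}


Set A = {6, 8, 10, 17, 26, 35, 36, 37, 39}
Set B = {3, 4, 9, 11, 20, 22, 27, 29, 31, 34}
A \ B = {6, 8, 10, 17, 26, 35, 36, 37, 39}
|A \ B| = 9

9


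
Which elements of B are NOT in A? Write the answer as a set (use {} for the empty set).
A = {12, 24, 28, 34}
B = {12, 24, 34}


Set A = {12, 24, 28, 34}
Set B = {12, 24, 34}
Check each element of B against A:
12 ∈ A, 24 ∈ A, 34 ∈ A
Elements of B not in A: {}

{}


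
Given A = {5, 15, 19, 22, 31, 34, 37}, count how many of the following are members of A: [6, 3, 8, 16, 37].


Set A = {5, 15, 19, 22, 31, 34, 37}
Candidates: [6, 3, 8, 16, 37]
Check each candidate:
6 ∉ A, 3 ∉ A, 8 ∉ A, 16 ∉ A, 37 ∈ A
Count of candidates in A: 1

1


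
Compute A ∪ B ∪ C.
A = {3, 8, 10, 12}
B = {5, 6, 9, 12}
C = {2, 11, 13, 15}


Set A = {3, 8, 10, 12}
Set B = {5, 6, 9, 12}
Set C = {2, 11, 13, 15}
First, A ∪ B = {3, 5, 6, 8, 9, 10, 12}
Then, (A ∪ B) ∪ C = {2, 3, 5, 6, 8, 9, 10, 11, 12, 13, 15}

{2, 3, 5, 6, 8, 9, 10, 11, 12, 13, 15}


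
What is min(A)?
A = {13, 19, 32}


Set A = {13, 19, 32}
Elements in ascending order: 13, 19, 32
The smallest element is 13.

13


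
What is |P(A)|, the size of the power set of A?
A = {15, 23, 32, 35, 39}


Set A = {15, 23, 32, 35, 39}
|A| = 5
The power set P(A) contains all subsets of A.
|P(A)| = 2^|A| = 2^5 = 32

32


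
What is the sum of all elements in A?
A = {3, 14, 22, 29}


Set A = {3, 14, 22, 29}
Sum = 3 + 14 + 22 + 29 = 68

68


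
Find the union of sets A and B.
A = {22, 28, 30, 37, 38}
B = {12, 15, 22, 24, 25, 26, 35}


Set A = {22, 28, 30, 37, 38}
Set B = {12, 15, 22, 24, 25, 26, 35}
A ∪ B includes all elements in either set.
Elements from A: {22, 28, 30, 37, 38}
Elements from B not already included: {12, 15, 24, 25, 26, 35}
A ∪ B = {12, 15, 22, 24, 25, 26, 28, 30, 35, 37, 38}

{12, 15, 22, 24, 25, 26, 28, 30, 35, 37, 38}


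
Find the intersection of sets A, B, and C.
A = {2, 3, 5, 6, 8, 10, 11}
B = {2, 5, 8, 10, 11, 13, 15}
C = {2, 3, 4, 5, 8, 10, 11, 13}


Set A = {2, 3, 5, 6, 8, 10, 11}
Set B = {2, 5, 8, 10, 11, 13, 15}
Set C = {2, 3, 4, 5, 8, 10, 11, 13}
First, A ∩ B = {2, 5, 8, 10, 11}
Then, (A ∩ B) ∩ C = {2, 5, 8, 10, 11}

{2, 5, 8, 10, 11}


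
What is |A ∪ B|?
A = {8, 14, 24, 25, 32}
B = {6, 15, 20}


Set A = {8, 14, 24, 25, 32}, |A| = 5
Set B = {6, 15, 20}, |B| = 3
A ∩ B = {}, |A ∩ B| = 0
|A ∪ B| = |A| + |B| - |A ∩ B| = 5 + 3 - 0 = 8

8


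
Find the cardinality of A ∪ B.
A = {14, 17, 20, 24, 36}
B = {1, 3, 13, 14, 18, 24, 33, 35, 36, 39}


Set A = {14, 17, 20, 24, 36}, |A| = 5
Set B = {1, 3, 13, 14, 18, 24, 33, 35, 36, 39}, |B| = 10
A ∩ B = {14, 24, 36}, |A ∩ B| = 3
|A ∪ B| = |A| + |B| - |A ∩ B| = 5 + 10 - 3 = 12

12


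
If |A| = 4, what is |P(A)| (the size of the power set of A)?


The set has 4 elements.
The power set contains all possible subsets.
|P(A)| = 2^|A| = 2^4 = 16

16


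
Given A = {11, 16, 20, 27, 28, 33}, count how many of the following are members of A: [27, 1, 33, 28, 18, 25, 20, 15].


Set A = {11, 16, 20, 27, 28, 33}
Candidates: [27, 1, 33, 28, 18, 25, 20, 15]
Check each candidate:
27 ∈ A, 1 ∉ A, 33 ∈ A, 28 ∈ A, 18 ∉ A, 25 ∉ A, 20 ∈ A, 15 ∉ A
Count of candidates in A: 4

4


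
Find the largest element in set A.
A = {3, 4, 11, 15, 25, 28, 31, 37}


Set A = {3, 4, 11, 15, 25, 28, 31, 37}
Elements in ascending order: 3, 4, 11, 15, 25, 28, 31, 37
The largest element is 37.

37


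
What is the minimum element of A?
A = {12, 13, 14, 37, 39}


Set A = {12, 13, 14, 37, 39}
Elements in ascending order: 12, 13, 14, 37, 39
The smallest element is 12.

12


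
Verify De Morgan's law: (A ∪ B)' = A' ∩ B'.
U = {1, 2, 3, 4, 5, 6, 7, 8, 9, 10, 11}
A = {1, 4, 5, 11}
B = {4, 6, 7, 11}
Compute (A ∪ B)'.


U = {1, 2, 3, 4, 5, 6, 7, 8, 9, 10, 11}
A = {1, 4, 5, 11}, B = {4, 6, 7, 11}
A ∪ B = {1, 4, 5, 6, 7, 11}
(A ∪ B)' = U \ (A ∪ B) = {2, 3, 8, 9, 10}
Verification via A' ∩ B': A' = {2, 3, 6, 7, 8, 9, 10}, B' = {1, 2, 3, 5, 8, 9, 10}
A' ∩ B' = {2, 3, 8, 9, 10} ✓

{2, 3, 8, 9, 10}


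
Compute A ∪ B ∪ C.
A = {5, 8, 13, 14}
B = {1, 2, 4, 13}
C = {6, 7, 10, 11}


Set A = {5, 8, 13, 14}
Set B = {1, 2, 4, 13}
Set C = {6, 7, 10, 11}
First, A ∪ B = {1, 2, 4, 5, 8, 13, 14}
Then, (A ∪ B) ∪ C = {1, 2, 4, 5, 6, 7, 8, 10, 11, 13, 14}

{1, 2, 4, 5, 6, 7, 8, 10, 11, 13, 14}


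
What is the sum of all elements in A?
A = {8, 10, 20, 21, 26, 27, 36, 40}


Set A = {8, 10, 20, 21, 26, 27, 36, 40}
Sum = 8 + 10 + 20 + 21 + 26 + 27 + 36 + 40 = 188

188


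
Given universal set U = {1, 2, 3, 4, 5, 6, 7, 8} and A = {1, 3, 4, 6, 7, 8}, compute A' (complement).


Universal set U = {1, 2, 3, 4, 5, 6, 7, 8}
Set A = {1, 3, 4, 6, 7, 8}
A' = U \ A = elements in U but not in A
Checking each element of U:
1 (in A, exclude), 2 (not in A, include), 3 (in A, exclude), 4 (in A, exclude), 5 (not in A, include), 6 (in A, exclude), 7 (in A, exclude), 8 (in A, exclude)
A' = {2, 5}

{2, 5}


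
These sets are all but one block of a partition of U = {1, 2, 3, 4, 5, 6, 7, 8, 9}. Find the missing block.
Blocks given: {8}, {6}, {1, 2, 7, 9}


U = {1, 2, 3, 4, 5, 6, 7, 8, 9}
Shown blocks: {8}, {6}, {1, 2, 7, 9}
A partition's blocks are pairwise disjoint and cover U, so the missing block = U \ (union of shown blocks).
Union of shown blocks: {1, 2, 6, 7, 8, 9}
Missing block = U \ (union) = {3, 4, 5}

{3, 4, 5}


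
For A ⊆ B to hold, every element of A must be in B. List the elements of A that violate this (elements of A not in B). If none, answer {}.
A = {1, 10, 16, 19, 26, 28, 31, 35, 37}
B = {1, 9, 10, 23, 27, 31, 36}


Set A = {1, 10, 16, 19, 26, 28, 31, 35, 37}
Set B = {1, 9, 10, 23, 27, 31, 36}
Check each element of A against B:
1 ∈ B, 10 ∈ B, 16 ∉ B (include), 19 ∉ B (include), 26 ∉ B (include), 28 ∉ B (include), 31 ∈ B, 35 ∉ B (include), 37 ∉ B (include)
Elements of A not in B: {16, 19, 26, 28, 35, 37}

{16, 19, 26, 28, 35, 37}


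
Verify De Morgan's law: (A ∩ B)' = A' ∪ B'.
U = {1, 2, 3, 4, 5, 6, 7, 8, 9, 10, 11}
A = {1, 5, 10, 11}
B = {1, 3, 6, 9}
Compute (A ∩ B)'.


U = {1, 2, 3, 4, 5, 6, 7, 8, 9, 10, 11}
A = {1, 5, 10, 11}, B = {1, 3, 6, 9}
A ∩ B = {1}
(A ∩ B)' = U \ (A ∩ B) = {2, 3, 4, 5, 6, 7, 8, 9, 10, 11}
Verification via A' ∪ B': A' = {2, 3, 4, 6, 7, 8, 9}, B' = {2, 4, 5, 7, 8, 10, 11}
A' ∪ B' = {2, 3, 4, 5, 6, 7, 8, 9, 10, 11} ✓

{2, 3, 4, 5, 6, 7, 8, 9, 10, 11}


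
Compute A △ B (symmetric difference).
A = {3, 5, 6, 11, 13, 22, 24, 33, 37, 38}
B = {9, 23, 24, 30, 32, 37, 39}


Set A = {3, 5, 6, 11, 13, 22, 24, 33, 37, 38}
Set B = {9, 23, 24, 30, 32, 37, 39}
A △ B = (A \ B) ∪ (B \ A)
Elements in A but not B: {3, 5, 6, 11, 13, 22, 33, 38}
Elements in B but not A: {9, 23, 30, 32, 39}
A △ B = {3, 5, 6, 9, 11, 13, 22, 23, 30, 32, 33, 38, 39}

{3, 5, 6, 9, 11, 13, 22, 23, 30, 32, 33, 38, 39}


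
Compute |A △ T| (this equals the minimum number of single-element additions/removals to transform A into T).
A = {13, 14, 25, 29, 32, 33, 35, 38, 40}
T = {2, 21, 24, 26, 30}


Set A = {13, 14, 25, 29, 32, 33, 35, 38, 40}
Set T = {2, 21, 24, 26, 30}
Elements to remove from A (in A, not in T): {13, 14, 25, 29, 32, 33, 35, 38, 40} → 9 removals
Elements to add to A (in T, not in A): {2, 21, 24, 26, 30} → 5 additions
Total edits = 9 + 5 = 14

14


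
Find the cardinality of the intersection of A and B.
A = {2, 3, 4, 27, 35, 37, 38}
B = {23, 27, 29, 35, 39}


Set A = {2, 3, 4, 27, 35, 37, 38}
Set B = {23, 27, 29, 35, 39}
A ∩ B = {27, 35}
|A ∩ B| = 2

2


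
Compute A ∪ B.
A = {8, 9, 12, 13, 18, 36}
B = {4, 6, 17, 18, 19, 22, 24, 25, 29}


Set A = {8, 9, 12, 13, 18, 36}
Set B = {4, 6, 17, 18, 19, 22, 24, 25, 29}
A ∪ B includes all elements in either set.
Elements from A: {8, 9, 12, 13, 18, 36}
Elements from B not already included: {4, 6, 17, 19, 22, 24, 25, 29}
A ∪ B = {4, 6, 8, 9, 12, 13, 17, 18, 19, 22, 24, 25, 29, 36}

{4, 6, 8, 9, 12, 13, 17, 18, 19, 22, 24, 25, 29, 36}


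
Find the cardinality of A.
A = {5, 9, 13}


Set A = {5, 9, 13}
Listing elements: 5, 9, 13
Counting: 3 elements
|A| = 3

3


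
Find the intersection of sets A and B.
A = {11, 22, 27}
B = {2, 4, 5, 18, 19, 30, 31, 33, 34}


Set A = {11, 22, 27}
Set B = {2, 4, 5, 18, 19, 30, 31, 33, 34}
A ∩ B includes only elements in both sets.
Check each element of A against B:
11 ✗, 22 ✗, 27 ✗
A ∩ B = {}

{}


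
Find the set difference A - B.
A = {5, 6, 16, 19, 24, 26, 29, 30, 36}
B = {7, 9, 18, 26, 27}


Set A = {5, 6, 16, 19, 24, 26, 29, 30, 36}
Set B = {7, 9, 18, 26, 27}
A \ B includes elements in A that are not in B.
Check each element of A:
5 (not in B, keep), 6 (not in B, keep), 16 (not in B, keep), 19 (not in B, keep), 24 (not in B, keep), 26 (in B, remove), 29 (not in B, keep), 30 (not in B, keep), 36 (not in B, keep)
A \ B = {5, 6, 16, 19, 24, 29, 30, 36}

{5, 6, 16, 19, 24, 29, 30, 36}


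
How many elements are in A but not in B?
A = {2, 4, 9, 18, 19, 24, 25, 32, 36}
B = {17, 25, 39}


Set A = {2, 4, 9, 18, 19, 24, 25, 32, 36}
Set B = {17, 25, 39}
A \ B = {2, 4, 9, 18, 19, 24, 32, 36}
|A \ B| = 8

8


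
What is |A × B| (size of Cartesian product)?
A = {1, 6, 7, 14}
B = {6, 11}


Set A = {1, 6, 7, 14} has 4 elements.
Set B = {6, 11} has 2 elements.
|A × B| = |A| × |B| = 4 × 2 = 8

8


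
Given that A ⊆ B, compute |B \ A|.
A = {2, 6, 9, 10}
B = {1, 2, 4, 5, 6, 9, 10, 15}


Set A = {2, 6, 9, 10}, |A| = 4
Set B = {1, 2, 4, 5, 6, 9, 10, 15}, |B| = 8
Since A ⊆ B: B \ A = {1, 4, 5, 15}
|B| - |A| = 8 - 4 = 4

4


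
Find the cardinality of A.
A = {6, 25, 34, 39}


Set A = {6, 25, 34, 39}
Listing elements: 6, 25, 34, 39
Counting: 4 elements
|A| = 4

4


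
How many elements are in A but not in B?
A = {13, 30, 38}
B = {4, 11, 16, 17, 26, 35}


Set A = {13, 30, 38}
Set B = {4, 11, 16, 17, 26, 35}
A \ B = {13, 30, 38}
|A \ B| = 3

3


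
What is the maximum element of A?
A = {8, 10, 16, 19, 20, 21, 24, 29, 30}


Set A = {8, 10, 16, 19, 20, 21, 24, 29, 30}
Elements in ascending order: 8, 10, 16, 19, 20, 21, 24, 29, 30
The largest element is 30.

30


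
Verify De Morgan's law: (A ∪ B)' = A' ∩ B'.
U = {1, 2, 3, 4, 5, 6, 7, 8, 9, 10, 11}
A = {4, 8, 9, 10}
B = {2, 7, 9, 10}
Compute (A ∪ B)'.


U = {1, 2, 3, 4, 5, 6, 7, 8, 9, 10, 11}
A = {4, 8, 9, 10}, B = {2, 7, 9, 10}
A ∪ B = {2, 4, 7, 8, 9, 10}
(A ∪ B)' = U \ (A ∪ B) = {1, 3, 5, 6, 11}
Verification via A' ∩ B': A' = {1, 2, 3, 5, 6, 7, 11}, B' = {1, 3, 4, 5, 6, 8, 11}
A' ∩ B' = {1, 3, 5, 6, 11} ✓

{1, 3, 5, 6, 11}


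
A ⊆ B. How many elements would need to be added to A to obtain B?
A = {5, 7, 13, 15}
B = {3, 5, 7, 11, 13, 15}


Set A = {5, 7, 13, 15}, |A| = 4
Set B = {3, 5, 7, 11, 13, 15}, |B| = 6
Since A ⊆ B: B \ A = {3, 11}
|B| - |A| = 6 - 4 = 2

2


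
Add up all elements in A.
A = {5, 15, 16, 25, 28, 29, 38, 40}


Set A = {5, 15, 16, 25, 28, 29, 38, 40}
Sum = 5 + 15 + 16 + 25 + 28 + 29 + 38 + 40 = 196

196


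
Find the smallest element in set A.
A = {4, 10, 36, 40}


Set A = {4, 10, 36, 40}
Elements in ascending order: 4, 10, 36, 40
The smallest element is 4.

4


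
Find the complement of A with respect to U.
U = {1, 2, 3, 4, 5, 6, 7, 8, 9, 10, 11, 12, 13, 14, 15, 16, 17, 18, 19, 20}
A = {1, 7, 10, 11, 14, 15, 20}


Universal set U = {1, 2, 3, 4, 5, 6, 7, 8, 9, 10, 11, 12, 13, 14, 15, 16, 17, 18, 19, 20}
Set A = {1, 7, 10, 11, 14, 15, 20}
A' = U \ A = elements in U but not in A
Checking each element of U:
1 (in A, exclude), 2 (not in A, include), 3 (not in A, include), 4 (not in A, include), 5 (not in A, include), 6 (not in A, include), 7 (in A, exclude), 8 (not in A, include), 9 (not in A, include), 10 (in A, exclude), 11 (in A, exclude), 12 (not in A, include), 13 (not in A, include), 14 (in A, exclude), 15 (in A, exclude), 16 (not in A, include), 17 (not in A, include), 18 (not in A, include), 19 (not in A, include), 20 (in A, exclude)
A' = {2, 3, 4, 5, 6, 8, 9, 12, 13, 16, 17, 18, 19}

{2, 3, 4, 5, 6, 8, 9, 12, 13, 16, 17, 18, 19}


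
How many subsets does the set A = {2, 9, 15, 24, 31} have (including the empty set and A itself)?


Set A = {2, 9, 15, 24, 31}
|A| = 5
The power set P(A) contains all subsets of A.
|P(A)| = 2^|A| = 2^5 = 32

32


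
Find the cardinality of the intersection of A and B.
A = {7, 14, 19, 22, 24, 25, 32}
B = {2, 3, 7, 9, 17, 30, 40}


Set A = {7, 14, 19, 22, 24, 25, 32}
Set B = {2, 3, 7, 9, 17, 30, 40}
A ∩ B = {7}
|A ∩ B| = 1

1


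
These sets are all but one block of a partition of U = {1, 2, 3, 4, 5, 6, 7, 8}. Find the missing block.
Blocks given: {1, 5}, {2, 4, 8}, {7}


U = {1, 2, 3, 4, 5, 6, 7, 8}
Shown blocks: {1, 5}, {2, 4, 8}, {7}
A partition's blocks are pairwise disjoint and cover U, so the missing block = U \ (union of shown blocks).
Union of shown blocks: {1, 2, 4, 5, 7, 8}
Missing block = U \ (union) = {3, 6}

{3, 6}


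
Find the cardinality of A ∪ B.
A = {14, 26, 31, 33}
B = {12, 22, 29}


Set A = {14, 26, 31, 33}, |A| = 4
Set B = {12, 22, 29}, |B| = 3
A ∩ B = {}, |A ∩ B| = 0
|A ∪ B| = |A| + |B| - |A ∩ B| = 4 + 3 - 0 = 7

7


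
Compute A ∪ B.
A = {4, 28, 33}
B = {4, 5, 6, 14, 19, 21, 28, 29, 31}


Set A = {4, 28, 33}
Set B = {4, 5, 6, 14, 19, 21, 28, 29, 31}
A ∪ B includes all elements in either set.
Elements from A: {4, 28, 33}
Elements from B not already included: {5, 6, 14, 19, 21, 29, 31}
A ∪ B = {4, 5, 6, 14, 19, 21, 28, 29, 31, 33}

{4, 5, 6, 14, 19, 21, 28, 29, 31, 33}


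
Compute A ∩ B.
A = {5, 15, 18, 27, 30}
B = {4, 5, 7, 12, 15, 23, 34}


Set A = {5, 15, 18, 27, 30}
Set B = {4, 5, 7, 12, 15, 23, 34}
A ∩ B includes only elements in both sets.
Check each element of A against B:
5 ✓, 15 ✓, 18 ✗, 27 ✗, 30 ✗
A ∩ B = {5, 15}

{5, 15}


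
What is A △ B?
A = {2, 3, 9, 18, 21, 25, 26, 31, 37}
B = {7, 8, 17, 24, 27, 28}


Set A = {2, 3, 9, 18, 21, 25, 26, 31, 37}
Set B = {7, 8, 17, 24, 27, 28}
A △ B = (A \ B) ∪ (B \ A)
Elements in A but not B: {2, 3, 9, 18, 21, 25, 26, 31, 37}
Elements in B but not A: {7, 8, 17, 24, 27, 28}
A △ B = {2, 3, 7, 8, 9, 17, 18, 21, 24, 25, 26, 27, 28, 31, 37}

{2, 3, 7, 8, 9, 17, 18, 21, 24, 25, 26, 27, 28, 31, 37}


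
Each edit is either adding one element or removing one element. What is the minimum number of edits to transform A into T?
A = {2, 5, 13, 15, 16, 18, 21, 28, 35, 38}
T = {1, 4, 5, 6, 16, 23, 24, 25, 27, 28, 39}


Set A = {2, 5, 13, 15, 16, 18, 21, 28, 35, 38}
Set T = {1, 4, 5, 6, 16, 23, 24, 25, 27, 28, 39}
Elements to remove from A (in A, not in T): {2, 13, 15, 18, 21, 35, 38} → 7 removals
Elements to add to A (in T, not in A): {1, 4, 6, 23, 24, 25, 27, 39} → 8 additions
Total edits = 7 + 8 = 15

15


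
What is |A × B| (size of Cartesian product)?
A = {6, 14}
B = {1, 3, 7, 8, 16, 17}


Set A = {6, 14} has 2 elements.
Set B = {1, 3, 7, 8, 16, 17} has 6 elements.
|A × B| = |A| × |B| = 2 × 6 = 12

12


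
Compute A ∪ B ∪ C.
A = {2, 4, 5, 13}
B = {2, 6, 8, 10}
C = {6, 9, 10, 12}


Set A = {2, 4, 5, 13}
Set B = {2, 6, 8, 10}
Set C = {6, 9, 10, 12}
First, A ∪ B = {2, 4, 5, 6, 8, 10, 13}
Then, (A ∪ B) ∪ C = {2, 4, 5, 6, 8, 9, 10, 12, 13}

{2, 4, 5, 6, 8, 9, 10, 12, 13}


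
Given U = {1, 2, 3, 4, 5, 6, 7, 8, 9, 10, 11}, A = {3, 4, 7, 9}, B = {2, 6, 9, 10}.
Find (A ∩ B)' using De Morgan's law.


U = {1, 2, 3, 4, 5, 6, 7, 8, 9, 10, 11}
A = {3, 4, 7, 9}, B = {2, 6, 9, 10}
A ∩ B = {9}
(A ∩ B)' = U \ (A ∩ B) = {1, 2, 3, 4, 5, 6, 7, 8, 10, 11}
Verification via A' ∪ B': A' = {1, 2, 5, 6, 8, 10, 11}, B' = {1, 3, 4, 5, 7, 8, 11}
A' ∪ B' = {1, 2, 3, 4, 5, 6, 7, 8, 10, 11} ✓

{1, 2, 3, 4, 5, 6, 7, 8, 10, 11}


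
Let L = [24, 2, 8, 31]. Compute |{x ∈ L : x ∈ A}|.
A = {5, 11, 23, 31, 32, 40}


Set A = {5, 11, 23, 31, 32, 40}
Candidates: [24, 2, 8, 31]
Check each candidate:
24 ∉ A, 2 ∉ A, 8 ∉ A, 31 ∈ A
Count of candidates in A: 1

1


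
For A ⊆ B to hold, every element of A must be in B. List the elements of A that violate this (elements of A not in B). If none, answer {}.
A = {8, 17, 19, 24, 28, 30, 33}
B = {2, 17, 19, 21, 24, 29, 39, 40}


Set A = {8, 17, 19, 24, 28, 30, 33}
Set B = {2, 17, 19, 21, 24, 29, 39, 40}
Check each element of A against B:
8 ∉ B (include), 17 ∈ B, 19 ∈ B, 24 ∈ B, 28 ∉ B (include), 30 ∉ B (include), 33 ∉ B (include)
Elements of A not in B: {8, 28, 30, 33}

{8, 28, 30, 33}


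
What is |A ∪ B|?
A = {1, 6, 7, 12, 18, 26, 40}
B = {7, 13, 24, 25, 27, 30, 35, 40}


Set A = {1, 6, 7, 12, 18, 26, 40}, |A| = 7
Set B = {7, 13, 24, 25, 27, 30, 35, 40}, |B| = 8
A ∩ B = {7, 40}, |A ∩ B| = 2
|A ∪ B| = |A| + |B| - |A ∩ B| = 7 + 8 - 2 = 13

13


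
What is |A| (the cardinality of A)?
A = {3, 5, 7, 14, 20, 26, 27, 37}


Set A = {3, 5, 7, 14, 20, 26, 27, 37}
Listing elements: 3, 5, 7, 14, 20, 26, 27, 37
Counting: 8 elements
|A| = 8

8


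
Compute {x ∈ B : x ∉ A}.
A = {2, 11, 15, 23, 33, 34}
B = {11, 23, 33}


Set A = {2, 11, 15, 23, 33, 34}
Set B = {11, 23, 33}
Check each element of B against A:
11 ∈ A, 23 ∈ A, 33 ∈ A
Elements of B not in A: {}

{}


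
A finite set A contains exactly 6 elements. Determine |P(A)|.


The set has 6 elements.
The power set contains all possible subsets.
|P(A)| = 2^|A| = 2^6 = 64

64


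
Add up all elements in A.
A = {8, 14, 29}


Set A = {8, 14, 29}
Sum = 8 + 14 + 29 = 51

51


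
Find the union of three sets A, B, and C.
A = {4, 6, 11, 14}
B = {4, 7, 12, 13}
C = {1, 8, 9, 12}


Set A = {4, 6, 11, 14}
Set B = {4, 7, 12, 13}
Set C = {1, 8, 9, 12}
First, A ∪ B = {4, 6, 7, 11, 12, 13, 14}
Then, (A ∪ B) ∪ C = {1, 4, 6, 7, 8, 9, 11, 12, 13, 14}

{1, 4, 6, 7, 8, 9, 11, 12, 13, 14}


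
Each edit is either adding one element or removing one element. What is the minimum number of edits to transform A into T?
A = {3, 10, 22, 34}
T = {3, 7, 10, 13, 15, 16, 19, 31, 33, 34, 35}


Set A = {3, 10, 22, 34}
Set T = {3, 7, 10, 13, 15, 16, 19, 31, 33, 34, 35}
Elements to remove from A (in A, not in T): {22} → 1 removals
Elements to add to A (in T, not in A): {7, 13, 15, 16, 19, 31, 33, 35} → 8 additions
Total edits = 1 + 8 = 9

9


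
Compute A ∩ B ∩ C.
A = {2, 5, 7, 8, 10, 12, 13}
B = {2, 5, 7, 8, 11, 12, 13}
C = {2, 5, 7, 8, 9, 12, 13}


Set A = {2, 5, 7, 8, 10, 12, 13}
Set B = {2, 5, 7, 8, 11, 12, 13}
Set C = {2, 5, 7, 8, 9, 12, 13}
First, A ∩ B = {2, 5, 7, 8, 12, 13}
Then, (A ∩ B) ∩ C = {2, 5, 7, 8, 12, 13}

{2, 5, 7, 8, 12, 13}


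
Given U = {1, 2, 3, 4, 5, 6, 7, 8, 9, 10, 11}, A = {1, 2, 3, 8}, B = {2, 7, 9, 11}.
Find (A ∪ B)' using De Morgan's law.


U = {1, 2, 3, 4, 5, 6, 7, 8, 9, 10, 11}
A = {1, 2, 3, 8}, B = {2, 7, 9, 11}
A ∪ B = {1, 2, 3, 7, 8, 9, 11}
(A ∪ B)' = U \ (A ∪ B) = {4, 5, 6, 10}
Verification via A' ∩ B': A' = {4, 5, 6, 7, 9, 10, 11}, B' = {1, 3, 4, 5, 6, 8, 10}
A' ∩ B' = {4, 5, 6, 10} ✓

{4, 5, 6, 10}


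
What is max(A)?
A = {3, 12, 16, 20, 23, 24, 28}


Set A = {3, 12, 16, 20, 23, 24, 28}
Elements in ascending order: 3, 12, 16, 20, 23, 24, 28
The largest element is 28.

28


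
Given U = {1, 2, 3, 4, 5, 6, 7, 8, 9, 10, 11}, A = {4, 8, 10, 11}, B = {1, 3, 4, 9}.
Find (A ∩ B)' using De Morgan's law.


U = {1, 2, 3, 4, 5, 6, 7, 8, 9, 10, 11}
A = {4, 8, 10, 11}, B = {1, 3, 4, 9}
A ∩ B = {4}
(A ∩ B)' = U \ (A ∩ B) = {1, 2, 3, 5, 6, 7, 8, 9, 10, 11}
Verification via A' ∪ B': A' = {1, 2, 3, 5, 6, 7, 9}, B' = {2, 5, 6, 7, 8, 10, 11}
A' ∪ B' = {1, 2, 3, 5, 6, 7, 8, 9, 10, 11} ✓

{1, 2, 3, 5, 6, 7, 8, 9, 10, 11}


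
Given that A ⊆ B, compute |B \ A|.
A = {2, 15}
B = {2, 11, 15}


Set A = {2, 15}, |A| = 2
Set B = {2, 11, 15}, |B| = 3
Since A ⊆ B: B \ A = {11}
|B| - |A| = 3 - 2 = 1

1


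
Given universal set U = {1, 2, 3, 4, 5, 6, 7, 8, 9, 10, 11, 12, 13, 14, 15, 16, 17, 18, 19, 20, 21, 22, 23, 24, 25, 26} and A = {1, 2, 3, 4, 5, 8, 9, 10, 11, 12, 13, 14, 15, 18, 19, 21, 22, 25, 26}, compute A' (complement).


Universal set U = {1, 2, 3, 4, 5, 6, 7, 8, 9, 10, 11, 12, 13, 14, 15, 16, 17, 18, 19, 20, 21, 22, 23, 24, 25, 26}
Set A = {1, 2, 3, 4, 5, 8, 9, 10, 11, 12, 13, 14, 15, 18, 19, 21, 22, 25, 26}
A' = U \ A = elements in U but not in A
Checking each element of U:
1 (in A, exclude), 2 (in A, exclude), 3 (in A, exclude), 4 (in A, exclude), 5 (in A, exclude), 6 (not in A, include), 7 (not in A, include), 8 (in A, exclude), 9 (in A, exclude), 10 (in A, exclude), 11 (in A, exclude), 12 (in A, exclude), 13 (in A, exclude), 14 (in A, exclude), 15 (in A, exclude), 16 (not in A, include), 17 (not in A, include), 18 (in A, exclude), 19 (in A, exclude), 20 (not in A, include), 21 (in A, exclude), 22 (in A, exclude), 23 (not in A, include), 24 (not in A, include), 25 (in A, exclude), 26 (in A, exclude)
A' = {6, 7, 16, 17, 20, 23, 24}

{6, 7, 16, 17, 20, 23, 24}


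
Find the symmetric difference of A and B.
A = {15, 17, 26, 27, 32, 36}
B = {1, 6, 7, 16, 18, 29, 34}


Set A = {15, 17, 26, 27, 32, 36}
Set B = {1, 6, 7, 16, 18, 29, 34}
A △ B = (A \ B) ∪ (B \ A)
Elements in A but not B: {15, 17, 26, 27, 32, 36}
Elements in B but not A: {1, 6, 7, 16, 18, 29, 34}
A △ B = {1, 6, 7, 15, 16, 17, 18, 26, 27, 29, 32, 34, 36}

{1, 6, 7, 15, 16, 17, 18, 26, 27, 29, 32, 34, 36}


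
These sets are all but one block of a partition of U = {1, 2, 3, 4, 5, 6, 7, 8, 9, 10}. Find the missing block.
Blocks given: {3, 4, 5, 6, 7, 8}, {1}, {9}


U = {1, 2, 3, 4, 5, 6, 7, 8, 9, 10}
Shown blocks: {3, 4, 5, 6, 7, 8}, {1}, {9}
A partition's blocks are pairwise disjoint and cover U, so the missing block = U \ (union of shown blocks).
Union of shown blocks: {1, 3, 4, 5, 6, 7, 8, 9}
Missing block = U \ (union) = {2, 10}

{2, 10}


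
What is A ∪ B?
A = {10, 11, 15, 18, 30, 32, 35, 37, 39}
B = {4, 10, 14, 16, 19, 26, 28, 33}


Set A = {10, 11, 15, 18, 30, 32, 35, 37, 39}
Set B = {4, 10, 14, 16, 19, 26, 28, 33}
A ∪ B includes all elements in either set.
Elements from A: {10, 11, 15, 18, 30, 32, 35, 37, 39}
Elements from B not already included: {4, 14, 16, 19, 26, 28, 33}
A ∪ B = {4, 10, 11, 14, 15, 16, 18, 19, 26, 28, 30, 32, 33, 35, 37, 39}

{4, 10, 11, 14, 15, 16, 18, 19, 26, 28, 30, 32, 33, 35, 37, 39}


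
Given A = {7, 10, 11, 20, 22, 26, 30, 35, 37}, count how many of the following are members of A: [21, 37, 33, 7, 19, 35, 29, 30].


Set A = {7, 10, 11, 20, 22, 26, 30, 35, 37}
Candidates: [21, 37, 33, 7, 19, 35, 29, 30]
Check each candidate:
21 ∉ A, 37 ∈ A, 33 ∉ A, 7 ∈ A, 19 ∉ A, 35 ∈ A, 29 ∉ A, 30 ∈ A
Count of candidates in A: 4

4


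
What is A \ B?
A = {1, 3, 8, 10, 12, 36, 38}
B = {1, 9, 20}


Set A = {1, 3, 8, 10, 12, 36, 38}
Set B = {1, 9, 20}
A \ B includes elements in A that are not in B.
Check each element of A:
1 (in B, remove), 3 (not in B, keep), 8 (not in B, keep), 10 (not in B, keep), 12 (not in B, keep), 36 (not in B, keep), 38 (not in B, keep)
A \ B = {3, 8, 10, 12, 36, 38}

{3, 8, 10, 12, 36, 38}


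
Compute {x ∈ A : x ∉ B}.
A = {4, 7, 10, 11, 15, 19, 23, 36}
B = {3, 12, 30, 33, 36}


Set A = {4, 7, 10, 11, 15, 19, 23, 36}
Set B = {3, 12, 30, 33, 36}
Check each element of A against B:
4 ∉ B (include), 7 ∉ B (include), 10 ∉ B (include), 11 ∉ B (include), 15 ∉ B (include), 19 ∉ B (include), 23 ∉ B (include), 36 ∈ B
Elements of A not in B: {4, 7, 10, 11, 15, 19, 23}

{4, 7, 10, 11, 15, 19, 23}


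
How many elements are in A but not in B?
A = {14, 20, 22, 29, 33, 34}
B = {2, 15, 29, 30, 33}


Set A = {14, 20, 22, 29, 33, 34}
Set B = {2, 15, 29, 30, 33}
A \ B = {14, 20, 22, 34}
|A \ B| = 4

4


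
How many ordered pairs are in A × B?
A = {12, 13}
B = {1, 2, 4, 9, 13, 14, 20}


Set A = {12, 13} has 2 elements.
Set B = {1, 2, 4, 9, 13, 14, 20} has 7 elements.
|A × B| = |A| × |B| = 2 × 7 = 14

14


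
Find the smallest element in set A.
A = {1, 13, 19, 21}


Set A = {1, 13, 19, 21}
Elements in ascending order: 1, 13, 19, 21
The smallest element is 1.

1


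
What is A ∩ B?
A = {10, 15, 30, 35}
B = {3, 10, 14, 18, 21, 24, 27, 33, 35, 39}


Set A = {10, 15, 30, 35}
Set B = {3, 10, 14, 18, 21, 24, 27, 33, 35, 39}
A ∩ B includes only elements in both sets.
Check each element of A against B:
10 ✓, 15 ✗, 30 ✗, 35 ✓
A ∩ B = {10, 35}

{10, 35}


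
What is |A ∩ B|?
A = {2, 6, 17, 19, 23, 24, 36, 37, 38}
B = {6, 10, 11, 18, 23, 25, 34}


Set A = {2, 6, 17, 19, 23, 24, 36, 37, 38}
Set B = {6, 10, 11, 18, 23, 25, 34}
A ∩ B = {6, 23}
|A ∩ B| = 2

2


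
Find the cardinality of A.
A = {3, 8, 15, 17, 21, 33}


Set A = {3, 8, 15, 17, 21, 33}
Listing elements: 3, 8, 15, 17, 21, 33
Counting: 6 elements
|A| = 6

6


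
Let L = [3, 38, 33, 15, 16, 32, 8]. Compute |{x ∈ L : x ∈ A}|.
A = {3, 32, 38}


Set A = {3, 32, 38}
Candidates: [3, 38, 33, 15, 16, 32, 8]
Check each candidate:
3 ∈ A, 38 ∈ A, 33 ∉ A, 15 ∉ A, 16 ∉ A, 32 ∈ A, 8 ∉ A
Count of candidates in A: 3

3


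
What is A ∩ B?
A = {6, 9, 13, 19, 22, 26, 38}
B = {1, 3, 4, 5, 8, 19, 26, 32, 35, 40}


Set A = {6, 9, 13, 19, 22, 26, 38}
Set B = {1, 3, 4, 5, 8, 19, 26, 32, 35, 40}
A ∩ B includes only elements in both sets.
Check each element of A against B:
6 ✗, 9 ✗, 13 ✗, 19 ✓, 22 ✗, 26 ✓, 38 ✗
A ∩ B = {19, 26}

{19, 26}


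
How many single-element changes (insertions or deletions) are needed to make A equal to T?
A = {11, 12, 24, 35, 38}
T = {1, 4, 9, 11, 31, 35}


Set A = {11, 12, 24, 35, 38}
Set T = {1, 4, 9, 11, 31, 35}
Elements to remove from A (in A, not in T): {12, 24, 38} → 3 removals
Elements to add to A (in T, not in A): {1, 4, 9, 31} → 4 additions
Total edits = 3 + 4 = 7

7


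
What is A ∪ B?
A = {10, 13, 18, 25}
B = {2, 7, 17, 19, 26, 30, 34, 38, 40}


Set A = {10, 13, 18, 25}
Set B = {2, 7, 17, 19, 26, 30, 34, 38, 40}
A ∪ B includes all elements in either set.
Elements from A: {10, 13, 18, 25}
Elements from B not already included: {2, 7, 17, 19, 26, 30, 34, 38, 40}
A ∪ B = {2, 7, 10, 13, 17, 18, 19, 25, 26, 30, 34, 38, 40}

{2, 7, 10, 13, 17, 18, 19, 25, 26, 30, 34, 38, 40}


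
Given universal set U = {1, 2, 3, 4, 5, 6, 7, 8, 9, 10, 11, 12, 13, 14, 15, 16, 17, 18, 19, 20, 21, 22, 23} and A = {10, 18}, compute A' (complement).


Universal set U = {1, 2, 3, 4, 5, 6, 7, 8, 9, 10, 11, 12, 13, 14, 15, 16, 17, 18, 19, 20, 21, 22, 23}
Set A = {10, 18}
A' = U \ A = elements in U but not in A
Checking each element of U:
1 (not in A, include), 2 (not in A, include), 3 (not in A, include), 4 (not in A, include), 5 (not in A, include), 6 (not in A, include), 7 (not in A, include), 8 (not in A, include), 9 (not in A, include), 10 (in A, exclude), 11 (not in A, include), 12 (not in A, include), 13 (not in A, include), 14 (not in A, include), 15 (not in A, include), 16 (not in A, include), 17 (not in A, include), 18 (in A, exclude), 19 (not in A, include), 20 (not in A, include), 21 (not in A, include), 22 (not in A, include), 23 (not in A, include)
A' = {1, 2, 3, 4, 5, 6, 7, 8, 9, 11, 12, 13, 14, 15, 16, 17, 19, 20, 21, 22, 23}

{1, 2, 3, 4, 5, 6, 7, 8, 9, 11, 12, 13, 14, 15, 16, 17, 19, 20, 21, 22, 23}


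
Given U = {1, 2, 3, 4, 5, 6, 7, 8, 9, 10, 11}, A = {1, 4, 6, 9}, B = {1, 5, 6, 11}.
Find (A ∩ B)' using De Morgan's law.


U = {1, 2, 3, 4, 5, 6, 7, 8, 9, 10, 11}
A = {1, 4, 6, 9}, B = {1, 5, 6, 11}
A ∩ B = {1, 6}
(A ∩ B)' = U \ (A ∩ B) = {2, 3, 4, 5, 7, 8, 9, 10, 11}
Verification via A' ∪ B': A' = {2, 3, 5, 7, 8, 10, 11}, B' = {2, 3, 4, 7, 8, 9, 10}
A' ∪ B' = {2, 3, 4, 5, 7, 8, 9, 10, 11} ✓

{2, 3, 4, 5, 7, 8, 9, 10, 11}


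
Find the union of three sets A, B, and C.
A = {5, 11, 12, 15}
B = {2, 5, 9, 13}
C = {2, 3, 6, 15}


Set A = {5, 11, 12, 15}
Set B = {2, 5, 9, 13}
Set C = {2, 3, 6, 15}
First, A ∪ B = {2, 5, 9, 11, 12, 13, 15}
Then, (A ∪ B) ∪ C = {2, 3, 5, 6, 9, 11, 12, 13, 15}

{2, 3, 5, 6, 9, 11, 12, 13, 15}


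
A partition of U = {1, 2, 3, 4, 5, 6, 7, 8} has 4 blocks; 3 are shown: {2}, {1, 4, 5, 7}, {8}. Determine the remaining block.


U = {1, 2, 3, 4, 5, 6, 7, 8}
Shown blocks: {2}, {1, 4, 5, 7}, {8}
A partition's blocks are pairwise disjoint and cover U, so the missing block = U \ (union of shown blocks).
Union of shown blocks: {1, 2, 4, 5, 7, 8}
Missing block = U \ (union) = {3, 6}

{3, 6}


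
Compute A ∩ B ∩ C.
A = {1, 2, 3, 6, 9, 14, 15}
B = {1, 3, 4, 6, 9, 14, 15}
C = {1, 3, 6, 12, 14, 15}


Set A = {1, 2, 3, 6, 9, 14, 15}
Set B = {1, 3, 4, 6, 9, 14, 15}
Set C = {1, 3, 6, 12, 14, 15}
First, A ∩ B = {1, 3, 6, 9, 14, 15}
Then, (A ∩ B) ∩ C = {1, 3, 6, 14, 15}

{1, 3, 6, 14, 15}


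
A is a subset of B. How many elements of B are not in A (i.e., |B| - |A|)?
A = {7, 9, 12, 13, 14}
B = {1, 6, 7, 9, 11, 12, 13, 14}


Set A = {7, 9, 12, 13, 14}, |A| = 5
Set B = {1, 6, 7, 9, 11, 12, 13, 14}, |B| = 8
Since A ⊆ B: B \ A = {1, 6, 11}
|B| - |A| = 8 - 5 = 3

3


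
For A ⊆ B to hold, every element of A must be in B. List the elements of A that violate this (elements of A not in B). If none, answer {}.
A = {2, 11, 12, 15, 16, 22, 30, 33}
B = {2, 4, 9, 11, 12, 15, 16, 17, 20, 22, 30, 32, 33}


Set A = {2, 11, 12, 15, 16, 22, 30, 33}
Set B = {2, 4, 9, 11, 12, 15, 16, 17, 20, 22, 30, 32, 33}
Check each element of A against B:
2 ∈ B, 11 ∈ B, 12 ∈ B, 15 ∈ B, 16 ∈ B, 22 ∈ B, 30 ∈ B, 33 ∈ B
Elements of A not in B: {}

{}


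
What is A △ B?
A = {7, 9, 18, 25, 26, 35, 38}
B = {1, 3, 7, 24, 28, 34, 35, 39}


Set A = {7, 9, 18, 25, 26, 35, 38}
Set B = {1, 3, 7, 24, 28, 34, 35, 39}
A △ B = (A \ B) ∪ (B \ A)
Elements in A but not B: {9, 18, 25, 26, 38}
Elements in B but not A: {1, 3, 24, 28, 34, 39}
A △ B = {1, 3, 9, 18, 24, 25, 26, 28, 34, 38, 39}

{1, 3, 9, 18, 24, 25, 26, 28, 34, 38, 39}


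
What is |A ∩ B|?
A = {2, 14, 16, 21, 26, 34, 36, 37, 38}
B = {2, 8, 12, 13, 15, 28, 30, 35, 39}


Set A = {2, 14, 16, 21, 26, 34, 36, 37, 38}
Set B = {2, 8, 12, 13, 15, 28, 30, 35, 39}
A ∩ B = {2}
|A ∩ B| = 1

1


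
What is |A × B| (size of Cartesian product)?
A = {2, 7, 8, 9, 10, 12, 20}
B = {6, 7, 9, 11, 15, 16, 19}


Set A = {2, 7, 8, 9, 10, 12, 20} has 7 elements.
Set B = {6, 7, 9, 11, 15, 16, 19} has 7 elements.
|A × B| = |A| × |B| = 7 × 7 = 49

49


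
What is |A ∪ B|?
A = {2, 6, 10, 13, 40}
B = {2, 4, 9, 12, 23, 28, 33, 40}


Set A = {2, 6, 10, 13, 40}, |A| = 5
Set B = {2, 4, 9, 12, 23, 28, 33, 40}, |B| = 8
A ∩ B = {2, 40}, |A ∩ B| = 2
|A ∪ B| = |A| + |B| - |A ∩ B| = 5 + 8 - 2 = 11

11


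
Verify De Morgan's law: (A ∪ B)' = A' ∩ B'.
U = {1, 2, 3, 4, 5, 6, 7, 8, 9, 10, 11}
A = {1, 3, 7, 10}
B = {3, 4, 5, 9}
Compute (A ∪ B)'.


U = {1, 2, 3, 4, 5, 6, 7, 8, 9, 10, 11}
A = {1, 3, 7, 10}, B = {3, 4, 5, 9}
A ∪ B = {1, 3, 4, 5, 7, 9, 10}
(A ∪ B)' = U \ (A ∪ B) = {2, 6, 8, 11}
Verification via A' ∩ B': A' = {2, 4, 5, 6, 8, 9, 11}, B' = {1, 2, 6, 7, 8, 10, 11}
A' ∩ B' = {2, 6, 8, 11} ✓

{2, 6, 8, 11}
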